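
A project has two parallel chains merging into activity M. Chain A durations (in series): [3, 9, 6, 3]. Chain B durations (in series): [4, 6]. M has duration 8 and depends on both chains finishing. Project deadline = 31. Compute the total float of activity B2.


Forward pass: ES(B2) = sum of predecessors on chain B = 4
EF = ES + duration = 4 + 6 = 10
Backward pass: LF(M) = deadline = 31; LS(M) = 31 - 8 = 23
LF(B2) = LS(M) - sum(successors on chain B) = 23 - 0 = 23
LS = LF - duration = 23 - 6 = 17
Total float = LS - ES = 17 - 4 = 13

13


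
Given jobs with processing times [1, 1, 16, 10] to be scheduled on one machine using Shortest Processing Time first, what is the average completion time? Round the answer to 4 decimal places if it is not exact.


Sort jobs by processing time (SPT order): [1, 1, 10, 16]
Compute completion times sequentially:
  Job 1: processing = 1, completes at 1
  Job 2: processing = 1, completes at 2
  Job 3: processing = 10, completes at 12
  Job 4: processing = 16, completes at 28
Sum of completion times = 43
Average completion time = 43/4 = 10.75

10.75


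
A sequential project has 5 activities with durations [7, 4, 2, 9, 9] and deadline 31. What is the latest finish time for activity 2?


LF(activity 2) = deadline - sum of successor durations
Successors: activities 3 through 5 with durations [2, 9, 9]
Sum of successor durations = 20
LF = 31 - 20 = 11

11


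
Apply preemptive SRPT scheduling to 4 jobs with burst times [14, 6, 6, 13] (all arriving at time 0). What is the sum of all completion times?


Since all jobs arrive at t=0, SRPT equals SPT ordering.
SPT order: [6, 6, 13, 14]
Completion times:
  Job 1: p=6, C=6
  Job 2: p=6, C=12
  Job 3: p=13, C=25
  Job 4: p=14, C=39
Total completion time = 6 + 12 + 25 + 39 = 82

82


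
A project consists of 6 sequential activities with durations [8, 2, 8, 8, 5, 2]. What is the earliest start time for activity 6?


Activity 6 starts after activities 1 through 5 complete.
Predecessor durations: [8, 2, 8, 8, 5]
ES = 8 + 2 + 8 + 8 + 5 = 31

31


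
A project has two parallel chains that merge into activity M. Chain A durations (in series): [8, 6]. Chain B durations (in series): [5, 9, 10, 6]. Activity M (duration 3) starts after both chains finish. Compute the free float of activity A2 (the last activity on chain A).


ES(A2) = sum of predecessors on chain A = 8
EF(A2) = ES + duration = 8 + 6 = 14
Successor of A2 is M. ES(M) = max(sum(A), sum(B)) = max(14, 30) = 30
Free float = ES(successor) - EF(current) = 30 - 14 = 16

16


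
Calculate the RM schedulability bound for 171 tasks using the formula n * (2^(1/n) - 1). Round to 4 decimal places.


Compute 2^(1/171) = 1.0040617188
Subtract 1: 1.0040617188 - 1 = 0.0040617188
Multiply by n: 171 * 0.0040617188 = 0.6945539148
Round to 4 dp: 0.6946

0.6946


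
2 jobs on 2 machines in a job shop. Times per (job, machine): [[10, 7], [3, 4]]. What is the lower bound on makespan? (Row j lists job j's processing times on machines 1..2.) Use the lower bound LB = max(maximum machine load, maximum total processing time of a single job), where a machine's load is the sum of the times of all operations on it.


Machine loads:
  Machine 1: 10 + 3 = 13
  Machine 2: 7 + 4 = 11
Max machine load = 13
Job totals:
  Job 1: 17
  Job 2: 7
Max job total = 17
Lower bound = max(13, 17) = 17

17


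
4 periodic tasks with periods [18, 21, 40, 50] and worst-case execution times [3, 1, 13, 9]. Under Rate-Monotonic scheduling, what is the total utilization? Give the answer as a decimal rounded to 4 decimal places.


Compute individual utilizations (exact fractions):
  Task 1: C/T = 3/18 = 1/6 (approx. 0.1667)
  Task 2: C/T = 1/21 (approx. 0.0476)
  Task 3: C/T = 13/40 (approx. 0.325)
  Task 4: C/T = 9/50 (approx. 0.18)
Total utilization U = 1/6 + 1/21 + 13/40 + 9/50 = 1007/1400
Rounded to 4 decimal places: U = 0.7193
RM (Liu & Layland) bound for 4 tasks = 0.756828; compare with U = 1007/1400 (approx. 0.719286)
U <= bound, so schedulable by RM sufficient condition.

0.7193


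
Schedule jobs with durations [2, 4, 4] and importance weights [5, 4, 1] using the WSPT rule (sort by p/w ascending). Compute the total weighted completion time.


Compute p/w ratios and sort ascending (WSPT): [(2, 5), (4, 4), (4, 1)]
Compute weighted completion times:
  Job (p=2,w=5): C=2, w*C=5*2=10
  Job (p=4,w=4): C=6, w*C=4*6=24
  Job (p=4,w=1): C=10, w*C=1*10=10
Total weighted completion time = 44

44


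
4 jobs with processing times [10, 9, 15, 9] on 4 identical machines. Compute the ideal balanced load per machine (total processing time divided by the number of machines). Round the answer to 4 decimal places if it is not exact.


Total processing time = 10 + 9 + 15 + 9 = 43
Number of machines = 4
Ideal balanced load = 43 / 4 = 10.75

10.75


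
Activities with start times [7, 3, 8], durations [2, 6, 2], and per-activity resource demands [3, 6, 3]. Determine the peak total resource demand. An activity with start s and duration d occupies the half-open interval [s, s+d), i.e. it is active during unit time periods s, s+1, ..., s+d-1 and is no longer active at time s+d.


Each activity i is active on [start_i, start_i + duration_i).
Compute total resource usage per time slot:
  t=0: active resources = [], total = 0
  t=1: active resources = [], total = 0
  t=2: active resources = [], total = 0
  t=3: active resources = [6], total = 6
  t=4: active resources = [6], total = 6
  t=5: active resources = [6], total = 6
  t=6: active resources = [6], total = 6
  t=7: active resources = [3, 6], total = 9
  t=8: active resources = [3, 6, 3], total = 12
  t=9: active resources = [3], total = 3
Peak resource demand = 12

12


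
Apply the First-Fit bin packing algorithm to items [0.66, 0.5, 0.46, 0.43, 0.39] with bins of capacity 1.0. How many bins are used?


Place items sequentially using First-Fit:
  Item 0.66 -> new Bin 1
  Item 0.5 -> new Bin 2
  Item 0.46 -> Bin 2 (now 0.96)
  Item 0.43 -> new Bin 3
  Item 0.39 -> Bin 3 (now 0.82)
Total bins used = 3

3


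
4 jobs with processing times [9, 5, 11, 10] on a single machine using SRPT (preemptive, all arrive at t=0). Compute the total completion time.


Since all jobs arrive at t=0, SRPT equals SPT ordering.
SPT order: [5, 9, 10, 11]
Completion times:
  Job 1: p=5, C=5
  Job 2: p=9, C=14
  Job 3: p=10, C=24
  Job 4: p=11, C=35
Total completion time = 5 + 14 + 24 + 35 = 78

78


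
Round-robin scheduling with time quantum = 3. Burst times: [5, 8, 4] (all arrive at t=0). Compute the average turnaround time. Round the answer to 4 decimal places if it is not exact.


Time quantum = 3
Execution trace:
  J1 runs 3 units, time = 3
  J2 runs 3 units, time = 6
  J3 runs 3 units, time = 9
  J1 runs 2 units, time = 11
  J2 runs 3 units, time = 14
  J3 runs 1 units, time = 15
  J2 runs 2 units, time = 17
Finish times: [11, 17, 15]
Average turnaround = 43/3 = 14.3333

14.3333


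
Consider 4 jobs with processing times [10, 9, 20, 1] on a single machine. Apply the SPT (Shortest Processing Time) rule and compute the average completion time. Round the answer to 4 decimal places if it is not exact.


Sort jobs by processing time (SPT order): [1, 9, 10, 20]
Compute completion times sequentially:
  Job 1: processing = 1, completes at 1
  Job 2: processing = 9, completes at 10
  Job 3: processing = 10, completes at 20
  Job 4: processing = 20, completes at 40
Sum of completion times = 71
Average completion time = 71/4 = 17.75

17.75


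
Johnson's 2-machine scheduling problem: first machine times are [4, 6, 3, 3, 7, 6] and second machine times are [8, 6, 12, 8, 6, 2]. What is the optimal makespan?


Apply Johnson's rule:
  Group 1 (a <= b): [(3, 3, 12), (4, 3, 8), (1, 4, 8), (2, 6, 6)]
  Group 2 (a > b): [(5, 7, 6), (6, 6, 2)]
Optimal job order: [3, 4, 1, 2, 5, 6]
Schedule:
  Job 3: M1 done at 3, M2 done at 15
  Job 4: M1 done at 6, M2 done at 23
  Job 1: M1 done at 10, M2 done at 31
  Job 2: M1 done at 16, M2 done at 37
  Job 5: M1 done at 23, M2 done at 43
  Job 6: M1 done at 29, M2 done at 45
Makespan = 45

45


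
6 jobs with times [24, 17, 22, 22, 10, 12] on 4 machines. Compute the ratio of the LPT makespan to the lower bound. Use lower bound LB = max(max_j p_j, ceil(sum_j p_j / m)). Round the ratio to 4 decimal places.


LPT order: [24, 22, 22, 17, 12, 10]
Machine loads after assignment: [24, 32, 22, 29]
LPT makespan = 32
Lower bound = max(max_job, ceil(total/4)) = max(24, 27) = 27
Ratio = 32 / 27 = 1.1852

1.1852


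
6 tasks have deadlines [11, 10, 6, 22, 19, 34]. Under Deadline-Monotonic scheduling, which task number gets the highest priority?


Sort tasks by relative deadline (ascending):
  Task 3: deadline = 6
  Task 2: deadline = 10
  Task 1: deadline = 11
  Task 5: deadline = 19
  Task 4: deadline = 22
  Task 6: deadline = 34
Priority order (highest first): [3, 2, 1, 5, 4, 6]
Highest priority task = 3

3


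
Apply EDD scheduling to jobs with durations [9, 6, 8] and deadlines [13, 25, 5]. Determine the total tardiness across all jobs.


Sort by due date (EDD order): [(8, 5), (9, 13), (6, 25)]
Compute completion times and tardiness:
  Job 1: p=8, d=5, C=8, tardiness=max(0,8-5)=3
  Job 2: p=9, d=13, C=17, tardiness=max(0,17-13)=4
  Job 3: p=6, d=25, C=23, tardiness=max(0,23-25)=0
Total tardiness = 7

7


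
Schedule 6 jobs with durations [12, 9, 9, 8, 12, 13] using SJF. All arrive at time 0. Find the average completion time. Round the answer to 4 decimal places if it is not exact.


SJF order (ascending): [8, 9, 9, 12, 12, 13]
Completion times:
  Job 1: burst=8, C=8
  Job 2: burst=9, C=17
  Job 3: burst=9, C=26
  Job 4: burst=12, C=38
  Job 5: burst=12, C=50
  Job 6: burst=13, C=63
Average completion = 202/6 = 33.6667

33.6667


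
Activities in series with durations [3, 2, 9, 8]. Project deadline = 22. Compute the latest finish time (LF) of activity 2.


LF(activity 2) = deadline - sum of successor durations
Successors: activities 3 through 4 with durations [9, 8]
Sum of successor durations = 17
LF = 22 - 17 = 5

5


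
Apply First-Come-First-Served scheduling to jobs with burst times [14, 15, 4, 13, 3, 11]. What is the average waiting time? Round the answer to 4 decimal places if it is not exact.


FCFS order (as given): [14, 15, 4, 13, 3, 11]
Waiting times:
  Job 1: wait = 0
  Job 2: wait = 14
  Job 3: wait = 29
  Job 4: wait = 33
  Job 5: wait = 46
  Job 6: wait = 49
Sum of waiting times = 171
Average waiting time = 171/6 = 28.5

28.5


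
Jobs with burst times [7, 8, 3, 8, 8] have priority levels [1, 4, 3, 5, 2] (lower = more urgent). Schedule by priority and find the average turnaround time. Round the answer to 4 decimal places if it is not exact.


Sort by priority (ascending = highest first):
Order: [(1, 7), (2, 8), (3, 3), (4, 8), (5, 8)]
Completion times:
  Priority 1, burst=7, C=7
  Priority 2, burst=8, C=15
  Priority 3, burst=3, C=18
  Priority 4, burst=8, C=26
  Priority 5, burst=8, C=34
Average turnaround = 100/5 = 20.0

20.0


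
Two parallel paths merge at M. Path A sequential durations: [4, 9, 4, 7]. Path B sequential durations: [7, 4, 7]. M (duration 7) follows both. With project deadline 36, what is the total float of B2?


Forward pass: ES(B2) = sum of predecessors on chain B = 7
EF = ES + duration = 7 + 4 = 11
Backward pass: LF(M) = deadline = 36; LS(M) = 36 - 7 = 29
LF(B2) = LS(M) - sum(successors on chain B) = 29 - 7 = 22
LS = LF - duration = 22 - 4 = 18
Total float = LS - ES = 18 - 7 = 11

11


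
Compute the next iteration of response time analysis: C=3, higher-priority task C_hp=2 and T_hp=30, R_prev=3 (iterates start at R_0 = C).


R_next = C + ceil(R_prev / T_hp) * C_hp
ceil(3 / 30) = ceil(0.1) = 1
Interference = 1 * 2 = 2
R_next = 3 + 2 = 5

5


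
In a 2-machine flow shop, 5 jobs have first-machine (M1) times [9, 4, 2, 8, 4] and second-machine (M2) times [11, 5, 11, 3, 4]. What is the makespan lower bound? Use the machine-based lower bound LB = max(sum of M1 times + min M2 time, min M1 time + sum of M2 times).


LB1 = sum(M1 times) + min(M2 times) = 27 + 3 = 30
LB2 = min(M1 times) + sum(M2 times) = 2 + 34 = 36
Lower bound = max(LB1, LB2) = max(30, 36) = 36

36


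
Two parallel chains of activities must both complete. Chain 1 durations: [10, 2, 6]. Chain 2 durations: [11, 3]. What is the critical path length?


Path A total = 10 + 2 + 6 = 18
Path B total = 11 + 3 = 14
Critical path = longest path = max(18, 14) = 18

18


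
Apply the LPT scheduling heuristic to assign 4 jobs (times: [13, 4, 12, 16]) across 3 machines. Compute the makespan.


Sort jobs in decreasing order (LPT): [16, 13, 12, 4]
Assign each job to the least loaded machine:
  Machine 1: jobs [16], load = 16
  Machine 2: jobs [13], load = 13
  Machine 3: jobs [12, 4], load = 16
Makespan = max load = 16

16


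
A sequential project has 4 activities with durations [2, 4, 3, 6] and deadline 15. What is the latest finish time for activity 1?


LF(activity 1) = deadline - sum of successor durations
Successors: activities 2 through 4 with durations [4, 3, 6]
Sum of successor durations = 13
LF = 15 - 13 = 2

2


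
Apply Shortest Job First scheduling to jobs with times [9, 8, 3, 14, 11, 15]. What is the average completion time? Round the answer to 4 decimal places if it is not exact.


SJF order (ascending): [3, 8, 9, 11, 14, 15]
Completion times:
  Job 1: burst=3, C=3
  Job 2: burst=8, C=11
  Job 3: burst=9, C=20
  Job 4: burst=11, C=31
  Job 5: burst=14, C=45
  Job 6: burst=15, C=60
Average completion = 170/6 = 28.3333

28.3333


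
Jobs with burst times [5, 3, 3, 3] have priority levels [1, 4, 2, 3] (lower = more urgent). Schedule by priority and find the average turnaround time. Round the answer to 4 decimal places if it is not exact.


Sort by priority (ascending = highest first):
Order: [(1, 5), (2, 3), (3, 3), (4, 3)]
Completion times:
  Priority 1, burst=5, C=5
  Priority 2, burst=3, C=8
  Priority 3, burst=3, C=11
  Priority 4, burst=3, C=14
Average turnaround = 38/4 = 9.5

9.5


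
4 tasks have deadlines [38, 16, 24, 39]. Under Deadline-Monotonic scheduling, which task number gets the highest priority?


Sort tasks by relative deadline (ascending):
  Task 2: deadline = 16
  Task 3: deadline = 24
  Task 1: deadline = 38
  Task 4: deadline = 39
Priority order (highest first): [2, 3, 1, 4]
Highest priority task = 2

2


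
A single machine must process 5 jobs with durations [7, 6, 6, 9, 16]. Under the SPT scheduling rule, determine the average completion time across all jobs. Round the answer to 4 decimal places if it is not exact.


Sort jobs by processing time (SPT order): [6, 6, 7, 9, 16]
Compute completion times sequentially:
  Job 1: processing = 6, completes at 6
  Job 2: processing = 6, completes at 12
  Job 3: processing = 7, completes at 19
  Job 4: processing = 9, completes at 28
  Job 5: processing = 16, completes at 44
Sum of completion times = 109
Average completion time = 109/5 = 21.8

21.8


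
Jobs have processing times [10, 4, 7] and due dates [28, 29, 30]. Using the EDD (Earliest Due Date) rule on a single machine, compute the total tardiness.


Sort by due date (EDD order): [(10, 28), (4, 29), (7, 30)]
Compute completion times and tardiness:
  Job 1: p=10, d=28, C=10, tardiness=max(0,10-28)=0
  Job 2: p=4, d=29, C=14, tardiness=max(0,14-29)=0
  Job 3: p=7, d=30, C=21, tardiness=max(0,21-30)=0
Total tardiness = 0

0


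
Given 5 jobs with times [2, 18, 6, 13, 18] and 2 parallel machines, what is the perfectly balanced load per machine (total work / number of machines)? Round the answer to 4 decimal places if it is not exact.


Total processing time = 2 + 18 + 6 + 13 + 18 = 57
Number of machines = 2
Ideal balanced load = 57 / 2 = 28.5

28.5


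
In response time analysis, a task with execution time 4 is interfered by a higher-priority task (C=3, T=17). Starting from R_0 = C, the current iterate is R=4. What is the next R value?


R_next = C + ceil(R_prev / T_hp) * C_hp
ceil(4 / 17) = ceil(0.2353) = 1
Interference = 1 * 3 = 3
R_next = 4 + 3 = 7

7


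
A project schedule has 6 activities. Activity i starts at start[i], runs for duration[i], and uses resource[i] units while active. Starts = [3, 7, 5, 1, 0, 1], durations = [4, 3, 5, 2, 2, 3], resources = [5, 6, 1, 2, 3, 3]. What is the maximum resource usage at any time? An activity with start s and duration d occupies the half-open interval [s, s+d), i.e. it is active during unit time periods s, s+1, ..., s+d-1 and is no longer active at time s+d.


Each activity i is active on [start_i, start_i + duration_i).
Compute total resource usage per time slot:
  t=0: active resources = [3], total = 3
  t=1: active resources = [2, 3, 3], total = 8
  t=2: active resources = [2, 3], total = 5
  t=3: active resources = [5, 3], total = 8
  t=4: active resources = [5], total = 5
  t=5: active resources = [5, 1], total = 6
  t=6: active resources = [5, 1], total = 6
  t=7: active resources = [6, 1], total = 7
  t=8: active resources = [6, 1], total = 7
  t=9: active resources = [6, 1], total = 7
Peak resource demand = 8

8


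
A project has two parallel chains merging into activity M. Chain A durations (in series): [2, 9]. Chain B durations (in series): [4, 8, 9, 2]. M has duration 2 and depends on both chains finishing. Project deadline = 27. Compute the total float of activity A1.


Forward pass: ES(A1) = sum of predecessors on chain A = 0
EF = ES + duration = 0 + 2 = 2
Backward pass: LF(M) = deadline = 27; LS(M) = 27 - 2 = 25
LF(A1) = LS(M) - sum(successors on chain A) = 25 - 9 = 16
LS = LF - duration = 16 - 2 = 14
Total float = LS - ES = 14 - 0 = 14

14


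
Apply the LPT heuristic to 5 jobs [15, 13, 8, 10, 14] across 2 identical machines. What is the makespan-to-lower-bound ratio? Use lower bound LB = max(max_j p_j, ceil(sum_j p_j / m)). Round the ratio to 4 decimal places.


LPT order: [15, 14, 13, 10, 8]
Machine loads after assignment: [33, 27]
LPT makespan = 33
Lower bound = max(max_job, ceil(total/2)) = max(15, 30) = 30
Ratio = 33 / 30 = 1.1

1.1


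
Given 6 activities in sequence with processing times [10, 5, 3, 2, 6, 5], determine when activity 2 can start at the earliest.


Activity 2 starts after activities 1 through 1 complete.
Predecessor durations: [10]
ES = 10 = 10

10


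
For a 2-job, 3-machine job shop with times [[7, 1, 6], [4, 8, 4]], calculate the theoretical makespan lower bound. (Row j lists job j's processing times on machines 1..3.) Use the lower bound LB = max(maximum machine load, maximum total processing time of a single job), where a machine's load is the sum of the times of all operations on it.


Machine loads:
  Machine 1: 7 + 4 = 11
  Machine 2: 1 + 8 = 9
  Machine 3: 6 + 4 = 10
Max machine load = 11
Job totals:
  Job 1: 14
  Job 2: 16
Max job total = 16
Lower bound = max(11, 16) = 16

16


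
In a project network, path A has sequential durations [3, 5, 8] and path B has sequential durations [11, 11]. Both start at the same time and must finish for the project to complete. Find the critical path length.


Path A total = 3 + 5 + 8 = 16
Path B total = 11 + 11 = 22
Critical path = longest path = max(16, 22) = 22

22


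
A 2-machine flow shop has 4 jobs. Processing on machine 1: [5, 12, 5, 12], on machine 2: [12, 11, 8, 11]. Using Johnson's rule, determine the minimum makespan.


Apply Johnson's rule:
  Group 1 (a <= b): [(1, 5, 12), (3, 5, 8)]
  Group 2 (a > b): [(2, 12, 11), (4, 12, 11)]
Optimal job order: [1, 3, 2, 4]
Schedule:
  Job 1: M1 done at 5, M2 done at 17
  Job 3: M1 done at 10, M2 done at 25
  Job 2: M1 done at 22, M2 done at 36
  Job 4: M1 done at 34, M2 done at 47
Makespan = 47

47


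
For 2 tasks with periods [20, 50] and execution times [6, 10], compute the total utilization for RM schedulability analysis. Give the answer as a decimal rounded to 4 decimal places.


Compute individual utilizations (exact fractions):
  Task 1: C/T = 6/20 = 3/10 (approx. 0.3)
  Task 2: C/T = 10/50 = 1/5 (approx. 0.2)
Total utilization U = 3/10 + 1/5 = 1/2
Rounded to 4 decimal places: U = 0.5000
RM (Liu & Layland) bound for 2 tasks = 0.828427; compare with U = 1/2 (approx. 0.500000)
U <= bound, so schedulable by RM sufficient condition.

0.5000


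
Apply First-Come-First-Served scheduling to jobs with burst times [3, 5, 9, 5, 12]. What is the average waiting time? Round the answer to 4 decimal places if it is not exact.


FCFS order (as given): [3, 5, 9, 5, 12]
Waiting times:
  Job 1: wait = 0
  Job 2: wait = 3
  Job 3: wait = 8
  Job 4: wait = 17
  Job 5: wait = 22
Sum of waiting times = 50
Average waiting time = 50/5 = 10.0

10.0


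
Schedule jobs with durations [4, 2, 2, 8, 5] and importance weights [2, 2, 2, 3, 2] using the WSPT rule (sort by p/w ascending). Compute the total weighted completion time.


Compute p/w ratios and sort ascending (WSPT): [(2, 2), (2, 2), (4, 2), (5, 2), (8, 3)]
Compute weighted completion times:
  Job (p=2,w=2): C=2, w*C=2*2=4
  Job (p=2,w=2): C=4, w*C=2*4=8
  Job (p=4,w=2): C=8, w*C=2*8=16
  Job (p=5,w=2): C=13, w*C=2*13=26
  Job (p=8,w=3): C=21, w*C=3*21=63
Total weighted completion time = 117

117


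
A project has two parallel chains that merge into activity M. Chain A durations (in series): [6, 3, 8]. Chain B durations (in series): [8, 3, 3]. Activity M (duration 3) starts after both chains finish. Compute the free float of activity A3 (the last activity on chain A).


ES(A3) = sum of predecessors on chain A = 9
EF(A3) = ES + duration = 9 + 8 = 17
Successor of A3 is M. ES(M) = max(sum(A), sum(B)) = max(17, 14) = 17
Free float = ES(successor) - EF(current) = 17 - 17 = 0

0


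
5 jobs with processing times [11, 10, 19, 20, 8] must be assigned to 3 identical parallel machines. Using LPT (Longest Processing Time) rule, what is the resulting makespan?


Sort jobs in decreasing order (LPT): [20, 19, 11, 10, 8]
Assign each job to the least loaded machine:
  Machine 1: jobs [20], load = 20
  Machine 2: jobs [19, 8], load = 27
  Machine 3: jobs [11, 10], load = 21
Makespan = max load = 27

27


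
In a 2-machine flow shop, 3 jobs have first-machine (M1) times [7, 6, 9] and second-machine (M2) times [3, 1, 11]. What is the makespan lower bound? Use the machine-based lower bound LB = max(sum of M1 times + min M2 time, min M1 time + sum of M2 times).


LB1 = sum(M1 times) + min(M2 times) = 22 + 1 = 23
LB2 = min(M1 times) + sum(M2 times) = 6 + 15 = 21
Lower bound = max(LB1, LB2) = max(23, 21) = 23

23


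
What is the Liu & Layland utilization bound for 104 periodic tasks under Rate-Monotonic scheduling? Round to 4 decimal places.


Compute 2^(1/104) = 1.0066871365
Subtract 1: 1.0066871365 - 1 = 0.0066871365
Multiply by n: 104 * 0.0066871365 = 0.6954621960
Round to 4 dp: 0.6955

0.6955


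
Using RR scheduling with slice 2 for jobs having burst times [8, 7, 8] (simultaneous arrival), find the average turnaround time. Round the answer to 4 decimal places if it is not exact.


Time quantum = 2
Execution trace:
  J1 runs 2 units, time = 2
  J2 runs 2 units, time = 4
  J3 runs 2 units, time = 6
  J1 runs 2 units, time = 8
  J2 runs 2 units, time = 10
  J3 runs 2 units, time = 12
  J1 runs 2 units, time = 14
  J2 runs 2 units, time = 16
  J3 runs 2 units, time = 18
  J1 runs 2 units, time = 20
  J2 runs 1 units, time = 21
  J3 runs 2 units, time = 23
Finish times: [20, 21, 23]
Average turnaround = 64/3 = 21.3333

21.3333


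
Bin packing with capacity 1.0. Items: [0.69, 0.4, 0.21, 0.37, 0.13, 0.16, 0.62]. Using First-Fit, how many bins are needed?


Place items sequentially using First-Fit:
  Item 0.69 -> new Bin 1
  Item 0.4 -> new Bin 2
  Item 0.21 -> Bin 1 (now 0.9)
  Item 0.37 -> Bin 2 (now 0.77)
  Item 0.13 -> Bin 2 (now 0.9)
  Item 0.16 -> new Bin 3
  Item 0.62 -> Bin 3 (now 0.78)
Total bins used = 3

3


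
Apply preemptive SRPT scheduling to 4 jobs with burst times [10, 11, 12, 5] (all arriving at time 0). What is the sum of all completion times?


Since all jobs arrive at t=0, SRPT equals SPT ordering.
SPT order: [5, 10, 11, 12]
Completion times:
  Job 1: p=5, C=5
  Job 2: p=10, C=15
  Job 3: p=11, C=26
  Job 4: p=12, C=38
Total completion time = 5 + 15 + 26 + 38 = 84

84


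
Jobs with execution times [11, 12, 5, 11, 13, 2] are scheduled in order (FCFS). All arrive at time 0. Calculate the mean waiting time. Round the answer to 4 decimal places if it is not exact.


FCFS order (as given): [11, 12, 5, 11, 13, 2]
Waiting times:
  Job 1: wait = 0
  Job 2: wait = 11
  Job 3: wait = 23
  Job 4: wait = 28
  Job 5: wait = 39
  Job 6: wait = 52
Sum of waiting times = 153
Average waiting time = 153/6 = 25.5

25.5


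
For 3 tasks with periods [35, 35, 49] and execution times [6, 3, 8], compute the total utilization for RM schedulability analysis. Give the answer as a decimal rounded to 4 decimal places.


Compute individual utilizations (exact fractions):
  Task 1: C/T = 6/35 (approx. 0.1714)
  Task 2: C/T = 3/35 (approx. 0.0857)
  Task 3: C/T = 8/49 (approx. 0.1633)
Total utilization U = 6/35 + 3/35 + 8/49 = 103/245
Rounded to 4 decimal places: U = 0.4204
RM (Liu & Layland) bound for 3 tasks = 0.779763; compare with U = 103/245 (approx. 0.420408)
U <= bound, so schedulable by RM sufficient condition.

0.4204


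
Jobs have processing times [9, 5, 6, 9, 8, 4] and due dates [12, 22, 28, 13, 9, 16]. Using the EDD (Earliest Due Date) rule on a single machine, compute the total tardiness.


Sort by due date (EDD order): [(8, 9), (9, 12), (9, 13), (4, 16), (5, 22), (6, 28)]
Compute completion times and tardiness:
  Job 1: p=8, d=9, C=8, tardiness=max(0,8-9)=0
  Job 2: p=9, d=12, C=17, tardiness=max(0,17-12)=5
  Job 3: p=9, d=13, C=26, tardiness=max(0,26-13)=13
  Job 4: p=4, d=16, C=30, tardiness=max(0,30-16)=14
  Job 5: p=5, d=22, C=35, tardiness=max(0,35-22)=13
  Job 6: p=6, d=28, C=41, tardiness=max(0,41-28)=13
Total tardiness = 58

58


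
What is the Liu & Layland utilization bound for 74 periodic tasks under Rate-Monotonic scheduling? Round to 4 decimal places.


Compute 2^(1/74) = 1.0094108601
Subtract 1: 1.0094108601 - 1 = 0.0094108601
Multiply by n: 74 * 0.0094108601 = 0.6964036474
Round to 4 dp: 0.6964

0.6964


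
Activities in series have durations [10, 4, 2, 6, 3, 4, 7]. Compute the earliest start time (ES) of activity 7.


Activity 7 starts after activities 1 through 6 complete.
Predecessor durations: [10, 4, 2, 6, 3, 4]
ES = 10 + 4 + 2 + 6 + 3 + 4 = 29

29


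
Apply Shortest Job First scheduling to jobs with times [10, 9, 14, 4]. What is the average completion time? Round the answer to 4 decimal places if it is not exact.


SJF order (ascending): [4, 9, 10, 14]
Completion times:
  Job 1: burst=4, C=4
  Job 2: burst=9, C=13
  Job 3: burst=10, C=23
  Job 4: burst=14, C=37
Average completion = 77/4 = 19.25

19.25


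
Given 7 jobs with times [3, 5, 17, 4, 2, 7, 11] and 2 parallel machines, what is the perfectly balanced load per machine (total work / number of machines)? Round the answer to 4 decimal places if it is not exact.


Total processing time = 3 + 5 + 17 + 4 + 2 + 7 + 11 = 49
Number of machines = 2
Ideal balanced load = 49 / 2 = 24.5

24.5


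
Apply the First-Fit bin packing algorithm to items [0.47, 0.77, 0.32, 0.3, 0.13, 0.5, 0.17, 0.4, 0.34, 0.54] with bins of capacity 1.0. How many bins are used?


Place items sequentially using First-Fit:
  Item 0.47 -> new Bin 1
  Item 0.77 -> new Bin 2
  Item 0.32 -> Bin 1 (now 0.79)
  Item 0.3 -> new Bin 3
  Item 0.13 -> Bin 1 (now 0.92)
  Item 0.5 -> Bin 3 (now 0.8)
  Item 0.17 -> Bin 2 (now 0.94)
  Item 0.4 -> new Bin 4
  Item 0.34 -> Bin 4 (now 0.74)
  Item 0.54 -> new Bin 5
Total bins used = 5

5


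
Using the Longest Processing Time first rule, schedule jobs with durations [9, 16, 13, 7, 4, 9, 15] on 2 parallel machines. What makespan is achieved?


Sort jobs in decreasing order (LPT): [16, 15, 13, 9, 9, 7, 4]
Assign each job to the least loaded machine:
  Machine 1: jobs [16, 9, 9, 4], load = 38
  Machine 2: jobs [15, 13, 7], load = 35
Makespan = max load = 38

38


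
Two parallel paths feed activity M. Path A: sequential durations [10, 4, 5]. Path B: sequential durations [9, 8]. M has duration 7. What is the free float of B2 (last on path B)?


ES(B2) = sum of predecessors on chain B = 9
EF(B2) = ES + duration = 9 + 8 = 17
Successor of B2 is M. ES(M) = max(sum(A), sum(B)) = max(19, 17) = 19
Free float = ES(successor) - EF(current) = 19 - 17 = 2

2


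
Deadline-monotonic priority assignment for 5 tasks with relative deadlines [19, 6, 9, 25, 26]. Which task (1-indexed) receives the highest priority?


Sort tasks by relative deadline (ascending):
  Task 2: deadline = 6
  Task 3: deadline = 9
  Task 1: deadline = 19
  Task 4: deadline = 25
  Task 5: deadline = 26
Priority order (highest first): [2, 3, 1, 4, 5]
Highest priority task = 2

2


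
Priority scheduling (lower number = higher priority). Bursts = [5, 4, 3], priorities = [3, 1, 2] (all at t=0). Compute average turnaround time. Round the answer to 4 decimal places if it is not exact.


Sort by priority (ascending = highest first):
Order: [(1, 4), (2, 3), (3, 5)]
Completion times:
  Priority 1, burst=4, C=4
  Priority 2, burst=3, C=7
  Priority 3, burst=5, C=12
Average turnaround = 23/3 = 7.6667

7.6667


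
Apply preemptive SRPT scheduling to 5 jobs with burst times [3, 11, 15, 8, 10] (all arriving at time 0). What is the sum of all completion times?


Since all jobs arrive at t=0, SRPT equals SPT ordering.
SPT order: [3, 8, 10, 11, 15]
Completion times:
  Job 1: p=3, C=3
  Job 2: p=8, C=11
  Job 3: p=10, C=21
  Job 4: p=11, C=32
  Job 5: p=15, C=47
Total completion time = 3 + 11 + 21 + 32 + 47 = 114

114


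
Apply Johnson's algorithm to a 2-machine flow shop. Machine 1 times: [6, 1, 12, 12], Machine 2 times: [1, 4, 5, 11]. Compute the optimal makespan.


Apply Johnson's rule:
  Group 1 (a <= b): [(2, 1, 4)]
  Group 2 (a > b): [(4, 12, 11), (3, 12, 5), (1, 6, 1)]
Optimal job order: [2, 4, 3, 1]
Schedule:
  Job 2: M1 done at 1, M2 done at 5
  Job 4: M1 done at 13, M2 done at 24
  Job 3: M1 done at 25, M2 done at 30
  Job 1: M1 done at 31, M2 done at 32
Makespan = 32

32


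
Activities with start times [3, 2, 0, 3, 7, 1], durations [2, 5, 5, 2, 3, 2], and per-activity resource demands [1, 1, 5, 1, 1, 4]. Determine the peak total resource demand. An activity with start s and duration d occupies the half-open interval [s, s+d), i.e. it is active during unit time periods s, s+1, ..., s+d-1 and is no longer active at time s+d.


Each activity i is active on [start_i, start_i + duration_i).
Compute total resource usage per time slot:
  t=0: active resources = [5], total = 5
  t=1: active resources = [5, 4], total = 9
  t=2: active resources = [1, 5, 4], total = 10
  t=3: active resources = [1, 1, 5, 1], total = 8
  t=4: active resources = [1, 1, 5, 1], total = 8
  t=5: active resources = [1], total = 1
  t=6: active resources = [1], total = 1
  t=7: active resources = [1], total = 1
  t=8: active resources = [1], total = 1
  t=9: active resources = [1], total = 1
Peak resource demand = 10

10


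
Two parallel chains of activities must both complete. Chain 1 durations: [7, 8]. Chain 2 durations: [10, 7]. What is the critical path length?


Path A total = 7 + 8 = 15
Path B total = 10 + 7 = 17
Critical path = longest path = max(15, 17) = 17

17


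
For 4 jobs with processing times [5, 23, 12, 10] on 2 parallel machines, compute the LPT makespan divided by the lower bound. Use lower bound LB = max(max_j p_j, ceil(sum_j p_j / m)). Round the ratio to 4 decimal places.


LPT order: [23, 12, 10, 5]
Machine loads after assignment: [23, 27]
LPT makespan = 27
Lower bound = max(max_job, ceil(total/2)) = max(23, 25) = 25
Ratio = 27 / 25 = 1.08

1.08


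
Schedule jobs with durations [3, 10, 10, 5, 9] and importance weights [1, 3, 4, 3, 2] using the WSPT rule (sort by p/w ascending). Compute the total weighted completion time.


Compute p/w ratios and sort ascending (WSPT): [(5, 3), (10, 4), (3, 1), (10, 3), (9, 2)]
Compute weighted completion times:
  Job (p=5,w=3): C=5, w*C=3*5=15
  Job (p=10,w=4): C=15, w*C=4*15=60
  Job (p=3,w=1): C=18, w*C=1*18=18
  Job (p=10,w=3): C=28, w*C=3*28=84
  Job (p=9,w=2): C=37, w*C=2*37=74
Total weighted completion time = 251

251


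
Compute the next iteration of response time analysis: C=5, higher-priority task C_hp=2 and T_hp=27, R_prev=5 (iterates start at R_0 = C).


R_next = C + ceil(R_prev / T_hp) * C_hp
ceil(5 / 27) = ceil(0.1852) = 1
Interference = 1 * 2 = 2
R_next = 5 + 2 = 7

7


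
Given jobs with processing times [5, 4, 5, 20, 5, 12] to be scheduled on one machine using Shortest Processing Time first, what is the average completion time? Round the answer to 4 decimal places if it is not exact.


Sort jobs by processing time (SPT order): [4, 5, 5, 5, 12, 20]
Compute completion times sequentially:
  Job 1: processing = 4, completes at 4
  Job 2: processing = 5, completes at 9
  Job 3: processing = 5, completes at 14
  Job 4: processing = 5, completes at 19
  Job 5: processing = 12, completes at 31
  Job 6: processing = 20, completes at 51
Sum of completion times = 128
Average completion time = 128/6 = 21.3333

21.3333


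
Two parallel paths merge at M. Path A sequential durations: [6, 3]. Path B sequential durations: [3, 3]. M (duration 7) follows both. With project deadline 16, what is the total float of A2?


Forward pass: ES(A2) = sum of predecessors on chain A = 6
EF = ES + duration = 6 + 3 = 9
Backward pass: LF(M) = deadline = 16; LS(M) = 16 - 7 = 9
LF(A2) = LS(M) - sum(successors on chain A) = 9 - 0 = 9
LS = LF - duration = 9 - 3 = 6
Total float = LS - ES = 6 - 6 = 0

0


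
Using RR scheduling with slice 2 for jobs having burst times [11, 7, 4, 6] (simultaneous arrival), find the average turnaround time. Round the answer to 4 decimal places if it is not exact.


Time quantum = 2
Execution trace:
  J1 runs 2 units, time = 2
  J2 runs 2 units, time = 4
  J3 runs 2 units, time = 6
  J4 runs 2 units, time = 8
  J1 runs 2 units, time = 10
  J2 runs 2 units, time = 12
  J3 runs 2 units, time = 14
  J4 runs 2 units, time = 16
  J1 runs 2 units, time = 18
  J2 runs 2 units, time = 20
  J4 runs 2 units, time = 22
  J1 runs 2 units, time = 24
  J2 runs 1 units, time = 25
  J1 runs 2 units, time = 27
  J1 runs 1 units, time = 28
Finish times: [28, 25, 14, 22]
Average turnaround = 89/4 = 22.25

22.25


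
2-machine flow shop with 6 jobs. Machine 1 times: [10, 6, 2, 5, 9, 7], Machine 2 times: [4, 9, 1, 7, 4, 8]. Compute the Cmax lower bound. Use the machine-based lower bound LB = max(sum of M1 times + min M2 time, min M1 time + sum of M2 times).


LB1 = sum(M1 times) + min(M2 times) = 39 + 1 = 40
LB2 = min(M1 times) + sum(M2 times) = 2 + 33 = 35
Lower bound = max(LB1, LB2) = max(40, 35) = 40

40


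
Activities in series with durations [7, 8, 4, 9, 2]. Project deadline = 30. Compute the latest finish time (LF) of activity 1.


LF(activity 1) = deadline - sum of successor durations
Successors: activities 2 through 5 with durations [8, 4, 9, 2]
Sum of successor durations = 23
LF = 30 - 23 = 7

7


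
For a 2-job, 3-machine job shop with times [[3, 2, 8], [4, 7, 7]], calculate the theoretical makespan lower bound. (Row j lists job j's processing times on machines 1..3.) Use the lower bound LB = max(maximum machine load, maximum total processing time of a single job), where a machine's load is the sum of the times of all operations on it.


Machine loads:
  Machine 1: 3 + 4 = 7
  Machine 2: 2 + 7 = 9
  Machine 3: 8 + 7 = 15
Max machine load = 15
Job totals:
  Job 1: 13
  Job 2: 18
Max job total = 18
Lower bound = max(15, 18) = 18

18


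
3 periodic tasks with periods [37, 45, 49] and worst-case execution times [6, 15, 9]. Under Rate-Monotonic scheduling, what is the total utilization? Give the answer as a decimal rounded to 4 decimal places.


Compute individual utilizations (exact fractions):
  Task 1: C/T = 6/37 (approx. 0.1622)
  Task 2: C/T = 15/45 = 1/3 (approx. 0.3333)
  Task 3: C/T = 9/49 (approx. 0.1837)
Total utilization U = 6/37 + 1/3 + 9/49 = 3694/5439
Rounded to 4 decimal places: U = 0.6792
RM (Liu & Layland) bound for 3 tasks = 0.779763; compare with U = 3694/5439 (approx. 0.679169)
U <= bound, so schedulable by RM sufficient condition.

0.6792


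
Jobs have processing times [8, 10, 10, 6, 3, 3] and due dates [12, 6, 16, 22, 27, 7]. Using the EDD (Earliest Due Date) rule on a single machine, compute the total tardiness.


Sort by due date (EDD order): [(10, 6), (3, 7), (8, 12), (10, 16), (6, 22), (3, 27)]
Compute completion times and tardiness:
  Job 1: p=10, d=6, C=10, tardiness=max(0,10-6)=4
  Job 2: p=3, d=7, C=13, tardiness=max(0,13-7)=6
  Job 3: p=8, d=12, C=21, tardiness=max(0,21-12)=9
  Job 4: p=10, d=16, C=31, tardiness=max(0,31-16)=15
  Job 5: p=6, d=22, C=37, tardiness=max(0,37-22)=15
  Job 6: p=3, d=27, C=40, tardiness=max(0,40-27)=13
Total tardiness = 62

62


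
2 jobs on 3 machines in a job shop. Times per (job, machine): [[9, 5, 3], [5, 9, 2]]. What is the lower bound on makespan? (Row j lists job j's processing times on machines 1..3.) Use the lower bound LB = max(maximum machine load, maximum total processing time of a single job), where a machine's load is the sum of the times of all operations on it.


Machine loads:
  Machine 1: 9 + 5 = 14
  Machine 2: 5 + 9 = 14
  Machine 3: 3 + 2 = 5
Max machine load = 14
Job totals:
  Job 1: 17
  Job 2: 16
Max job total = 17
Lower bound = max(14, 17) = 17

17


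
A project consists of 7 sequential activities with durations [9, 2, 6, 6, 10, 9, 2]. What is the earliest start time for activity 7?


Activity 7 starts after activities 1 through 6 complete.
Predecessor durations: [9, 2, 6, 6, 10, 9]
ES = 9 + 2 + 6 + 6 + 10 + 9 = 42

42


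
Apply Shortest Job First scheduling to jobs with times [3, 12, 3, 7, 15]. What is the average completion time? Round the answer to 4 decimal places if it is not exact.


SJF order (ascending): [3, 3, 7, 12, 15]
Completion times:
  Job 1: burst=3, C=3
  Job 2: burst=3, C=6
  Job 3: burst=7, C=13
  Job 4: burst=12, C=25
  Job 5: burst=15, C=40
Average completion = 87/5 = 17.4

17.4


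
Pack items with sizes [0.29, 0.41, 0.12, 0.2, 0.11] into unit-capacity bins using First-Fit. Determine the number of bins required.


Place items sequentially using First-Fit:
  Item 0.29 -> new Bin 1
  Item 0.41 -> Bin 1 (now 0.7)
  Item 0.12 -> Bin 1 (now 0.82)
  Item 0.2 -> new Bin 2
  Item 0.11 -> Bin 1 (now 0.93)
Total bins used = 2

2


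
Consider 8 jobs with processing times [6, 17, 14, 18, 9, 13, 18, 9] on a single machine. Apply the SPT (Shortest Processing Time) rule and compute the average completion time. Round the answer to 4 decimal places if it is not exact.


Sort jobs by processing time (SPT order): [6, 9, 9, 13, 14, 17, 18, 18]
Compute completion times sequentially:
  Job 1: processing = 6, completes at 6
  Job 2: processing = 9, completes at 15
  Job 3: processing = 9, completes at 24
  Job 4: processing = 13, completes at 37
  Job 5: processing = 14, completes at 51
  Job 6: processing = 17, completes at 68
  Job 7: processing = 18, completes at 86
  Job 8: processing = 18, completes at 104
Sum of completion times = 391
Average completion time = 391/8 = 48.875

48.875


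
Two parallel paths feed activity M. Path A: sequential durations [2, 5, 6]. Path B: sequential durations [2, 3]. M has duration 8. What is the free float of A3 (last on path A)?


ES(A3) = sum of predecessors on chain A = 7
EF(A3) = ES + duration = 7 + 6 = 13
Successor of A3 is M. ES(M) = max(sum(A), sum(B)) = max(13, 5) = 13
Free float = ES(successor) - EF(current) = 13 - 13 = 0

0


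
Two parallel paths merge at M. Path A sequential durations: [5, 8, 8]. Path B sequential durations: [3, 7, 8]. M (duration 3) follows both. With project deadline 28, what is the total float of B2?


Forward pass: ES(B2) = sum of predecessors on chain B = 3
EF = ES + duration = 3 + 7 = 10
Backward pass: LF(M) = deadline = 28; LS(M) = 28 - 3 = 25
LF(B2) = LS(M) - sum(successors on chain B) = 25 - 8 = 17
LS = LF - duration = 17 - 7 = 10
Total float = LS - ES = 10 - 3 = 7

7
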